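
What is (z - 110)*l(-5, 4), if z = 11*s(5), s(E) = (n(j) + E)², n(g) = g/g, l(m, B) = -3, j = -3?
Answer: -858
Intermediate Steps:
n(g) = 1
s(E) = (1 + E)²
z = 396 (z = 11*(1 + 5)² = 11*6² = 11*36 = 396)
(z - 110)*l(-5, 4) = (396 - 110)*(-3) = 286*(-3) = -858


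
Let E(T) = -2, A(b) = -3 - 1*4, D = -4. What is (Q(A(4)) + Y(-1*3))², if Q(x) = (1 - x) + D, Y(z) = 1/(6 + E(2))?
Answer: 289/16 ≈ 18.063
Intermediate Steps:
A(b) = -7 (A(b) = -3 - 4 = -7)
Y(z) = ¼ (Y(z) = 1/(6 - 2) = 1/4 = ¼)
Q(x) = -3 - x (Q(x) = (1 - x) - 4 = -3 - x)
(Q(A(4)) + Y(-1*3))² = ((-3 - 1*(-7)) + ¼)² = ((-3 + 7) + ¼)² = (4 + ¼)² = (17/4)² = 289/16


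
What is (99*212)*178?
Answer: 3735864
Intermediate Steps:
(99*212)*178 = 20988*178 = 3735864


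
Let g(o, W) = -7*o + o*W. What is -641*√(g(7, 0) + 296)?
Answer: -641*√247 ≈ -10074.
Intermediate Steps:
g(o, W) = -7*o + W*o
-641*√(g(7, 0) + 296) = -641*√(7*(-7 + 0) + 296) = -641*√(7*(-7) + 296) = -641*√(-49 + 296) = -641*√247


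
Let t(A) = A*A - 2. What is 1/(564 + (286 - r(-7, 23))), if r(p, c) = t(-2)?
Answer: 1/848 ≈ 0.0011792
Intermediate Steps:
t(A) = -2 + A² (t(A) = A² - 2 = -2 + A²)
r(p, c) = 2 (r(p, c) = -2 + (-2)² = -2 + 4 = 2)
1/(564 + (286 - r(-7, 23))) = 1/(564 + (286 - 1*2)) = 1/(564 + (286 - 2)) = 1/(564 + 284) = 1/848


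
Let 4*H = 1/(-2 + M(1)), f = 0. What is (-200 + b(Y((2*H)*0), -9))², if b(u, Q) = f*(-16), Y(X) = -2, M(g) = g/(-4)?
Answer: 40000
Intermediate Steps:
M(g) = -g/4 (M(g) = g*(-¼) = -g/4)
H = -⅑ (H = 1/(4*(-2 - ¼*1)) = 1/(4*(-2 - ¼)) = 1/(4*(-9/4)) = (¼)*(-4/9) = -⅑ ≈ -0.11111)
b(u, Q) = 0 (b(u, Q) = 0*(-16) = 0)
(-200 + b(Y((2*H)*0), -9))² = (-200 + 0)² = (-200)² = 40000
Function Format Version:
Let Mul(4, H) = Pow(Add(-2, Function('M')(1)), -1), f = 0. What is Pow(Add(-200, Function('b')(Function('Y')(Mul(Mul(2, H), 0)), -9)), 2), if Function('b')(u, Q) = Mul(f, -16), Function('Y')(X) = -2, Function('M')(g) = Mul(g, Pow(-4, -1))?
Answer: 40000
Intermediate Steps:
Function('M')(g) = Mul(Rational(-1, 4), g) (Function('M')(g) = Mul(g, Rational(-1, 4)) = Mul(Rational(-1, 4), g))
H = Rational(-1, 9) (H = Mul(Rational(1, 4), Pow(Add(-2, Mul(Rational(-1, 4), 1)), -1)) = Mul(Rational(1, 4), Pow(Add(-2, Rational(-1, 4)), -1)) = Mul(Rational(1, 4), Pow(Rational(-9, 4), -1)) = Mul(Rational(1, 4), Rational(-4, 9)) = Rational(-1, 9) ≈ -0.11111)
Function('b')(u, Q) = 0 (Function('b')(u, Q) = Mul(0, -16) = 0)
Pow(Add(-200, Function('b')(Function('Y')(Mul(Mul(2, H), 0)), -9)), 2) = Pow(Add(-200, 0), 2) = Pow(-200, 2) = 40000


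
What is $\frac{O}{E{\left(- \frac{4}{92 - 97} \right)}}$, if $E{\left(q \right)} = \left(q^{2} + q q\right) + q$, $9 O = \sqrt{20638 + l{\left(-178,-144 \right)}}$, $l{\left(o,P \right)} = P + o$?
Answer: $\frac{25 \sqrt{5079}}{234} \approx 7.614$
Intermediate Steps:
$O = \frac{2 \sqrt{5079}}{9}$ ($O = \frac{\sqrt{20638 - 322}}{9} = \frac{\sqrt{20316}}{9} = \frac{2 \sqrt{5079}}{9} \approx 15.837$)
$E{\left(q \right)} = q + 2 q^{2}$ ($E{\left(q \right)} = \left(q^{2} + q^{2}\right) + q = 2 q^{2} + q = q + 2 q^{2}$)
$\frac{O}{E{\left(- \frac{4}{92 - 97} \right)}} = \frac{\frac{2}{9} \sqrt{5079}}{- \frac{4}{92 - 97} \left(1 + 2 \left(- \frac{4}{92 - 97}\right)\right)} = \frac{\frac{2}{9} \sqrt{5079}}{- \frac{4}{-5} \left(1 + 2 \left(- \frac{4}{-5}\right)\right)} = \frac{\frac{2}{9} \sqrt{5079}}{\left(-4\right) \left(- \frac{1}{5}\right) \left(1 + 2 \left(\left(-4\right) \left(- \frac{1}{5}\right)\right)\right)} = \frac{\frac{2}{9} \sqrt{5079}}{\frac{4}{5} \left(1 + 2 \cdot \frac{4}{5}\right)} = \frac{\frac{2}{9} \sqrt{5079}}{\frac{4}{5} \left(1 + \frac{8}{5}\right)} = \frac{\frac{2}{9} \sqrt{5079}}{\frac{4}{5} \cdot \frac{13}{5}} = \frac{\frac{2}{9} \sqrt{5079}}{\frac{52}{25}} = \frac{2 \sqrt{5079}}{9} \cdot \frac{25}{52} = \frac{25 \sqrt{5079}}{234}$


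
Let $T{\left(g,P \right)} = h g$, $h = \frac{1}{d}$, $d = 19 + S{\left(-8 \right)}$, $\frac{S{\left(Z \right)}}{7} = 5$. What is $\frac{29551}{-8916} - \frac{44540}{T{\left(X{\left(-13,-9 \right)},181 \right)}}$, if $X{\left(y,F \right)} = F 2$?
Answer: $\frac{1191326369}{8916} \approx 1.3362 \cdot 10^{5}$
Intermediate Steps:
$S{\left(Z \right)} = 35$ ($S{\left(Z \right)} = 7 \cdot 5 = 35$)
$d = 54$ ($d = 19 + 35 = 54$)
$X{\left(y,F \right)} = 2 F$
$h = \frac{1}{54} \approx 0.018519$
$T{\left(g,P \right)} = \frac{g}{54}$
$\frac{29551}{-8916} - \frac{44540}{T{\left(X{\left(-13,-9 \right)},181 \right)}} = \frac{29551}{-8916} - \frac{44540}{\frac{1}{54} \cdot 2 \left(-9\right)} = 29551 \left(- \frac{1}{8916}\right) - \frac{44540}{\frac{1}{54} \left(-18\right)} = - \frac{29551}{8916} - \frac{44540}{- \frac{1}{3}} = - \frac{29551}{8916} - -133620 = - \frac{29551}{8916} + 133620 = \frac{1191326369}{8916}$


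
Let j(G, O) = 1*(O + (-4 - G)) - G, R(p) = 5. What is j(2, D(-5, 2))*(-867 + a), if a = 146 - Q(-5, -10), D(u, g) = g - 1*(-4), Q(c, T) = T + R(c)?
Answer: 1432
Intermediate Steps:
Q(c, T) = 5 + T (Q(c, T) = T + 5 = 5 + T)
D(u, g) = 4 + g (D(u, g) = g + 4 = 4 + g)
j(G, O) = -4 + O - 2*G (j(G, O) = 1*(-4 + O - G) - G = (-4 + O - G) - G = -4 + O - 2*G)
a = 151 (a = 146 - (5 - 10) = 146 - 1*(-5) = 146 + 5 = 151)
j(2, D(-5, 2))*(-867 + a) = (-4 + (4 + 2) - 2*2)*(-867 + 151) = (-4 + 6 - 4)*(-716) = -2*(-716) = 1432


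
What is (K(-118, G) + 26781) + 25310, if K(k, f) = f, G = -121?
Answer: 51970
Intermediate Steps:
(K(-118, G) + 26781) + 25310 = (-121 + 26781) + 25310 = 26660 + 25310 = 51970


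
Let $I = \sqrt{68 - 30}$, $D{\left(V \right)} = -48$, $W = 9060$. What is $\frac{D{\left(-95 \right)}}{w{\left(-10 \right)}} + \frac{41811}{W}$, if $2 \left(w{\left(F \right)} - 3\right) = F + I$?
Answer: $- \frac{426533}{33220} - \frac{48 \sqrt{38}}{11} \approx -39.739$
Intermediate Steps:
$I = \sqrt{38} \approx 6.1644$
$w{\left(F \right)} = 3 + \frac{F}{2} + \frac{\sqrt{38}}{2}$ ($w{\left(F \right)} = 3 + \frac{F + \sqrt{38}}{2} = 3 + \left(\frac{F}{2} + \frac{\sqrt{38}}{2}\right) = 3 + \frac{F}{2} + \frac{\sqrt{38}}{2}$)
$\frac{D{\left(-95 \right)}}{w{\left(-10 \right)}} + \frac{41811}{W} = - \frac{48}{3 + \frac{1}{2} \left(-10\right) + \frac{\sqrt{38}}{2}} + \frac{41811}{9060} = - \frac{48}{3 - 5 + \frac{\sqrt{38}}{2}} + 41811 \cdot \frac{1}{9060} = - \frac{48}{-2 + \frac{\sqrt{38}}{2}} + \frac{13937}{3020} = \frac{13937}{3020} - \frac{48}{-2 + \frac{\sqrt{38}}{2}}$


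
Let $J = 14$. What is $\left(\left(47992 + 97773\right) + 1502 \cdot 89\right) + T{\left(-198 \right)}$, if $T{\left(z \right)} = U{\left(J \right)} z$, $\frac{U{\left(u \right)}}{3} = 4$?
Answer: $277067$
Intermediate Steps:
$U{\left(u \right)} = 12$ ($U{\left(u \right)} = 3 \cdot 4 = 12$)
$T{\left(z \right)} = 12 z$
$\left(\left(47992 + 97773\right) + 1502 \cdot 89\right) + T{\left(-198 \right)} = \left(\left(47992 + 97773\right) + 1502 \cdot 89\right) + 12 \left(-198\right) = \left(145765 + 133678\right) - 2376 = 279443 - 2376 = 277067$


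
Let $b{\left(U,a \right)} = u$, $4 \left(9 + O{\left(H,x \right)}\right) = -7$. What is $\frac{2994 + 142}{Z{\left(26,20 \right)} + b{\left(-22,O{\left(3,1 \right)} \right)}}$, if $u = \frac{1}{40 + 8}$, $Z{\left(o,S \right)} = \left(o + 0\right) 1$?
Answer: $\frac{150528}{1249} \approx 120.52$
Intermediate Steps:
$O{\left(H,x \right)} = - \frac{43}{4}$ ($O{\left(H,x \right)} = -9 + \frac{1}{4} \left(-7\right) = -9 - \frac{7}{4} = - \frac{43}{4}$)
$Z{\left(o,S \right)} = o$ ($Z{\left(o,S \right)} = o 1 = o$)
$u = \frac{1}{48} \approx 0.020833$
$b{\left(U,a \right)} = \frac{1}{48}$
$\frac{2994 + 142}{Z{\left(26,20 \right)} + b{\left(-22,O{\left(3,1 \right)} \right)}} = \frac{2994 + 142}{26 + \frac{1}{48}} = \frac{3136}{\frac{1249}{48}} = 3136 \cdot \frac{48}{1249} = \frac{150528}{1249}$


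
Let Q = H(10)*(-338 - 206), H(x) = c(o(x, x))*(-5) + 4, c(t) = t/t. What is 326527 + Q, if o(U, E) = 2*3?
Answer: 327071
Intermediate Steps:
o(U, E) = 6
c(t) = 1
H(x) = -1 (H(x) = 1*(-5) + 4 = -5 + 4 = -1)
Q = 544 (Q = -(-338 - 206) = -1*(-544) = 544)
326527 + Q = 326527 + 544 = 327071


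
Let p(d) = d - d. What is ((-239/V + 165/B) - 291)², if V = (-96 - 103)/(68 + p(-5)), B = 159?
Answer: 4826264159376/111239209 ≈ 43386.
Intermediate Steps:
p(d) = 0
V = -199/68 (V = (-96 - 103)/(68 + 0) = -199/68 ≈ -2.9265)
((-239/V + 165/B) - 291)² = ((-239/(-199/68) + 165/159) - 291)² = ((-239*(-68/199) + 165*(1/159)) - 291)² = ((16252/199 + 55/53) - 291)² = (872301/10547 - 291)² = (-2196876/10547)² = 4826264159376/111239209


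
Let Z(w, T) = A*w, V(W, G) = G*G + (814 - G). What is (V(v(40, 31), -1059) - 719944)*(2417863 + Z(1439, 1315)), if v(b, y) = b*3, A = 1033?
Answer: 1575053833500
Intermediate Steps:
v(b, y) = 3*b
V(W, G) = 814 + G² - G (V(W, G) = G² + (814 - G) = 814 + G² - G)
Z(w, T) = 1033*w
(V(v(40, 31), -1059) - 719944)*(2417863 + Z(1439, 1315)) = ((814 + (-1059)² - 1*(-1059)) - 719944)*(2417863 + 1033*1439) = ((814 + 1121481 + 1059) - 719944)*(2417863 + 1486487) = (1123354 - 719944)*3904350 = 403410*3904350 = 1575053833500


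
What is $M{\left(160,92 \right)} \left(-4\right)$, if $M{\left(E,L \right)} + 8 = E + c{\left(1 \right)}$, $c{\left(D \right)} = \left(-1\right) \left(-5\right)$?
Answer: $-628$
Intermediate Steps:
$c{\left(D \right)} = 5$
$M{\left(E,L \right)} = -3 + E$ ($M{\left(E,L \right)} = -8 + \left(E + 5\right) = -8 + \left(5 + E\right) = -3 + E$)
$M{\left(160,92 \right)} \left(-4\right) = \left(-3 + 160\right) \left(-4\right) = 157 \left(-4\right) = -628$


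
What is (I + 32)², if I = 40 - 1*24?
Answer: 2304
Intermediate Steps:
I = 16 (I = 40 - 24 = 16)
(I + 32)² = (16 + 32)² = 48² = 2304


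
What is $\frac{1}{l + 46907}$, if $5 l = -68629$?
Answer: $\frac{5}{165906} \approx 3.0138 \cdot 10^{-5}$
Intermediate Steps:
$l = - \frac{68629}{5}$ ($l = \frac{1}{5} \left(-68629\right) = - \frac{68629}{5} \approx -13726.0$)
$\frac{1}{l + 46907} = \frac{1}{- \frac{68629}{5} + 46907} = \frac{1}{\frac{165906}{5}} = \frac{5}{165906}$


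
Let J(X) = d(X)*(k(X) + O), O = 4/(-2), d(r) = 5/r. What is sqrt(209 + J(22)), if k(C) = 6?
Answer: sqrt(25399)/11 ≈ 14.488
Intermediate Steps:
O = -2 (O = 4*(-1/2) = -2)
J(X) = 20/X (J(X) = (5/X)*(6 - 2) = (5/X)*4 = 20/X)
sqrt(209 + J(22)) = sqrt(209 + 20/22) = sqrt(209 + 20*(1/22)) = sqrt(209 + 10/11) = sqrt(2309/11) = sqrt(25399)/11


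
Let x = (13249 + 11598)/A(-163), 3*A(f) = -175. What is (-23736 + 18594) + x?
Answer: -974391/175 ≈ -5567.9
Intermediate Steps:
A(f) = -175/3 (A(f) = (⅓)*(-175) = -175/3)
x = -74541/175 (x = (13249 + 11598)/(-175/3) = 24847*(-3/175) = -74541/175 ≈ -425.95)
(-23736 + 18594) + x = (-23736 + 18594) - 74541/175 = -5142 - 74541/175 = -974391/175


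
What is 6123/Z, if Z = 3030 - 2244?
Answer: 2041/262 ≈ 7.7901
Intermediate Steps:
Z = 786
6123/Z = 6123/786 = 6123*(1/786) = 2041/262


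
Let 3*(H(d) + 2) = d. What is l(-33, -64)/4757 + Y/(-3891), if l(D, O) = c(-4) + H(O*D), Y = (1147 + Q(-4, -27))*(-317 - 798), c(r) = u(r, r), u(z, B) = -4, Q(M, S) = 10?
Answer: 6139507553/18509487 ≈ 331.70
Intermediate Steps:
H(d) = -2 + d/3
c(r) = -4
Y = -1290055 (Y = (1147 + 10)*(-317 - 798) = 1157*(-1115) = -1290055)
l(D, O) = -6 + D*O/3 (l(D, O) = -4 + (-2 + (O*D)/3) = -4 + (-2 + (D*O)/3) = -4 + (-2 + D*O/3) = -6 + D*O/3)
l(-33, -64)/4757 + Y/(-3891) = (-6 + (1/3)*(-33)*(-64))/4757 - 1290055/(-3891) = (-6 + 704)*(1/4757) - 1290055*(-1/3891) = 698*(1/4757) + 1290055/3891 = 698/4757 + 1290055/3891 = 6139507553/18509487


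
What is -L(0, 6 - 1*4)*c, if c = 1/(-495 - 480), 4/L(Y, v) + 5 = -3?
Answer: -1/1950 ≈ -0.00051282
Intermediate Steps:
L(Y, v) = -½ (L(Y, v) = 4/(-5 - 3) = 4/(-8) = 4*(-⅛) = -½)
c = -1/975 (c = 1/(-975) = -1/975 ≈ -0.0010256)
-L(0, 6 - 1*4)*c = -(-1)*(-1)/(2*975) = -1*1/1950 = -1/1950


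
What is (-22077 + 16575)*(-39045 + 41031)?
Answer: -10926972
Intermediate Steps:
(-22077 + 16575)*(-39045 + 41031) = -5502*1986 = -10926972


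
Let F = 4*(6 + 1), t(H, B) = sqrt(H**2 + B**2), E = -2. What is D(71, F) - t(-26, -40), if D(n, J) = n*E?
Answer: -142 - 2*sqrt(569) ≈ -189.71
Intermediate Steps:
t(H, B) = sqrt(B**2 + H**2)
F = 28 (F = 4*7 = 28)
D(n, J) = -2*n (D(n, J) = n*(-2) = -2*n)
D(71, F) - t(-26, -40) = -2*71 - sqrt((-40)**2 + (-26)**2) = -142 - sqrt(1600 + 676) = -142 - sqrt(2276) = -142 - 2*sqrt(569)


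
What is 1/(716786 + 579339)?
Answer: 1/1296125 ≈ 7.7153e-7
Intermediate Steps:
1/(716786 + 579339) = 1/1296125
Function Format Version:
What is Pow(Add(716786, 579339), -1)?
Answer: Rational(1, 1296125) ≈ 7.7153e-7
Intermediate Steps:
Pow(Add(716786, 579339), -1) = Pow(1296125, -1) = Rational(1, 1296125)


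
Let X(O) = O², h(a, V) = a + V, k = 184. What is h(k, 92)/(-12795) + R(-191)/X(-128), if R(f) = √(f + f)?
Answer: -92/4265 + I*√382/16384 ≈ -0.021571 + 0.0011929*I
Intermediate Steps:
R(f) = √2*√f (R(f) = √(2*f) = √2*√f)
h(a, V) = V + a
h(k, 92)/(-12795) + R(-191)/X(-128) = (92 + 184)/(-12795) + (√2*√(-191))/((-128)²) = 276*(-1/12795) + (√2*(I*√191))/16384 = -92/4265 + (I*√382)*(1/16384) = -92/4265 + I*√382/16384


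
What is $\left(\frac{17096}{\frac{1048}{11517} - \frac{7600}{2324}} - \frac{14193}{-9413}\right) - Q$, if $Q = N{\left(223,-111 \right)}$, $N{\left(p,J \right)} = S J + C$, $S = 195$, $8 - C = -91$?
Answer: $\frac{809502068469849}{50061656789} \approx 16170.0$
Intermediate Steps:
$C = 99$ ($C = 8 - -91 = 8 + 91 = 99$)
$N{\left(p,J \right)} = 99 + 195 J$ ($N{\left(p,J \right)} = 195 J + 99 = 99 + 195 J$)
$Q = -21546$ ($Q = 99 + 195 \left(-111\right) = 99 - 21645 = -21546$)
$\left(\frac{17096}{\frac{1048}{11517} - \frac{7600}{2324}} - \frac{14193}{-9413}\right) - Q = \left(\frac{17096}{\frac{1048}{11517} - \frac{7600}{2324}} - \frac{14193}{-9413}\right) - -21546 = \left(\frac{17096}{1048 \cdot \frac{1}{11517} - \frac{1900}{581}} - - \frac{14193}{9413}\right) + 21546 = \left(\frac{17096}{\frac{1048}{11517} - \frac{1900}{581}} + \frac{14193}{9413}\right) + 21546 = \left(\frac{17096}{- \frac{21273412}{6691377}} + \frac{14193}{9413}\right) + 21546 = \left(17096 \left(- \frac{6691377}{21273412}\right) + \frac{14193}{9413}\right) + 21546 = \left(- \frac{28598945298}{5318353} + \frac{14193}{9413}\right) + 21546 = - \frac{269126388705945}{50061656789} + 21546 = \frac{809502068469849}{50061656789}$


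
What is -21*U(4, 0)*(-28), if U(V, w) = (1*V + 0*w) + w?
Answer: 2352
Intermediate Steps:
U(V, w) = V + w (U(V, w) = (V + 0) + w = V + w)
-21*U(4, 0)*(-28) = -21*(4 + 0)*(-28) = -21*4*(-28) = -84*(-28) = 2352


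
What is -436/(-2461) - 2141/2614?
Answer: -4129297/6433054 ≈ -0.64189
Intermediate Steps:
-436/(-2461) - 2141/2614 = -436*(-1/2461) - 2141*1/2614 = 436/2461 - 2141/2614 = -4129297/6433054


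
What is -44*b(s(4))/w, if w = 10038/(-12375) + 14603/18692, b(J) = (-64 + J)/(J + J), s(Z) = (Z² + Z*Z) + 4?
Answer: -3958031000/6918171 ≈ -572.12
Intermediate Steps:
s(Z) = 4 + 2*Z² (s(Z) = (Z² + Z²) + 4 = 2*Z² + 4 = 4 + 2*Z²)
b(J) = (-64 + J)/(2*J) (b(J) = (-64 + J)/((2*J)) = (-64 + J)*(1/(2*J)) = (-64 + J)/(2*J))
w = -2306057/77104500 (w = 10038*(-1/12375) + 14603*(1/18692) = -3346/4125 + 14603/18692 = -2306057/77104500 ≈ -0.029908)
-44*b(s(4))/w = -44*(-64 + (4 + 2*4²))/(2*(4 + 2*4²))/(-2306057/77104500) = -44*(-64 + (4 + 2*16))/(2*(4 + 2*16))*(-77104500)/2306057 = -44*(-64 + (4 + 32))/(2*(4 + 32))*(-77104500)/2306057 = -44*(½)*(-64 + 36)/36*(-77104500)/2306057 = -44*(½)*(1/36)*(-28)*(-77104500)/2306057 = -(-154)*(-77104500)/(9*2306057) = -44*89955250/6918171 = -3958031000/6918171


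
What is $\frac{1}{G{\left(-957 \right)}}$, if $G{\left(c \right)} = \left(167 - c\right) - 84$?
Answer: $\frac{1}{1040} \approx 0.00096154$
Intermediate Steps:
$G{\left(c \right)} = 83 - c$
$\frac{1}{G{\left(-957 \right)}} = \frac{1}{83 - -957} = \frac{1}{83 + 957} = \frac{1}{1040}$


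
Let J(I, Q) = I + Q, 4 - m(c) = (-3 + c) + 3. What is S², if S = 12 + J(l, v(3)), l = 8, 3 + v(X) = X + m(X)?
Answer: 441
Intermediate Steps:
m(c) = 4 - c (m(c) = 4 - ((-3 + c) + 3) = 4 - c)
v(X) = 1 (v(X) = -3 + (X + (4 - X)) = -3 + 4 = 1)
S = 21 (S = 12 + (8 + 1) = 12 + 9 = 21)
S² = 21² = 441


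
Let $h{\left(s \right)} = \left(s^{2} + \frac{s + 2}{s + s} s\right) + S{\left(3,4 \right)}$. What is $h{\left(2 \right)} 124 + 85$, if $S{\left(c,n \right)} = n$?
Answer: $1325$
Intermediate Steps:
$h{\left(s \right)} = 5 + s^{2} + \frac{s}{2}$ ($h{\left(s \right)} = \left(s^{2} + \frac{s + 2}{s + s} s\right) + 4 = \left(s^{2} + \frac{2 + s}{2 s} s\right) + 4 = \left(s^{2} + \left(1 + \frac{s}{2}\right)\right) + 4 = \left(1 + s^{2} + \frac{s}{2}\right) + 4 = 5 + s^{2} + \frac{s}{2}$)
$h{\left(2 \right)} 124 + 85 = \left(5 + 2^{2} + \frac{1}{2} \cdot 2\right) 124 + 85 = \left(5 + 4 + 1\right) 124 + 85 = 10 \cdot 124 + 85 = 1240 + 85 = 1325$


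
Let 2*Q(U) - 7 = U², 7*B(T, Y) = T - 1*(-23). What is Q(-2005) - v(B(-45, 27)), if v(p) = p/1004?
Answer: 7063196235/3514 ≈ 2.0100e+6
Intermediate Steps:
B(T, Y) = 23/7 + T/7 (B(T, Y) = (T - 1*(-23))/7 = (T + 23)/7 = (23 + T)/7 = 23/7 + T/7)
v(p) = p/1004 (v(p) = p*(1/1004) = p/1004)
Q(U) = 7/2 + U²/2
Q(-2005) - v(B(-45, 27)) = (7/2 + (½)*(-2005)²) - (23/7 + (⅐)*(-45))/1004 = (7/2 + (½)*4020025) - (23/7 - 45/7)/1004 = (7/2 + 4020025/2) - (-22)/(1004*7) = 2010016 - 1*(-11/3514) = 2010016 + 11/3514 = 7063196235/3514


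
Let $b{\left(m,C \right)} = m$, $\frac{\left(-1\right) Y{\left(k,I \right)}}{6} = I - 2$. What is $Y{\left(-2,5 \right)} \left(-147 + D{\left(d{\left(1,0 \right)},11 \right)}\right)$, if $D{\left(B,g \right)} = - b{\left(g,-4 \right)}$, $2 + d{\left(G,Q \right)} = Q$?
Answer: $2844$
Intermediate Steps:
$Y{\left(k,I \right)} = 12 - 6 I$ ($Y{\left(k,I \right)} = - 6 \left(I - 2\right) = - 6 \left(-2 + I\right) = 12 - 6 I$)
$d{\left(G,Q \right)} = -2 + Q$
$D{\left(B,g \right)} = - g$
$Y{\left(-2,5 \right)} \left(-147 + D{\left(d{\left(1,0 \right)},11 \right)}\right) = \left(12 - 30\right) \left(-147 - 11\right) = \left(-18\right) \left(-158\right) = 2844$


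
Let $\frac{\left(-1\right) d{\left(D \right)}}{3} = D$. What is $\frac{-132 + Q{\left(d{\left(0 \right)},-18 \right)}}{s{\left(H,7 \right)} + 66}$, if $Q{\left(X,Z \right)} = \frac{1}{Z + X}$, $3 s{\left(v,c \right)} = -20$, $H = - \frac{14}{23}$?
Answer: $- \frac{2377}{1068} \approx -2.2257$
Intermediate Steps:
$H = - \frac{14}{23}$ ($H = \left(-14\right) \frac{1}{23} = - \frac{14}{23} \approx -0.6087$)
$d{\left(D \right)} = - 3 D$
$s{\left(v,c \right)} = - \frac{20}{3}$ ($s{\left(v,c \right)} = \frac{1}{3} \left(-20\right) = - \frac{20}{3}$)
$Q{\left(X,Z \right)} = \frac{1}{X + Z}$
$\frac{-132 + Q{\left(d{\left(0 \right)},-18 \right)}}{s{\left(H,7 \right)} + 66} = \frac{-132 + \frac{1}{\left(-3\right) 0 - 18}}{- \frac{20}{3} + 66} = \frac{-132 + \frac{1}{0 - 18}}{\frac{178}{3}} = \left(-132 + \frac{1}{-18}\right) \frac{3}{178} = \left(-132 - \frac{1}{18}\right) \frac{3}{178} = \left(- \frac{2377}{18}\right) \frac{3}{178} = - \frac{2377}{1068}$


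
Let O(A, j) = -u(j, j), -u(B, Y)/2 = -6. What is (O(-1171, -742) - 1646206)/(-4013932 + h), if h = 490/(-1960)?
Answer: 111608/272131 ≈ 0.41013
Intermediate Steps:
u(B, Y) = 12 (u(B, Y) = -2*(-6) = 12)
O(A, j) = -12 (O(A, j) = -1*12 = -12)
h = -¼ (h = -1/1960*490 = -¼ ≈ -0.25000)
(O(-1171, -742) - 1646206)/(-4013932 + h) = (-12 - 1646206)/(-4013932 - ¼) = -1646218/(-16055729/4) = -1646218*(-4/16055729) = 111608/272131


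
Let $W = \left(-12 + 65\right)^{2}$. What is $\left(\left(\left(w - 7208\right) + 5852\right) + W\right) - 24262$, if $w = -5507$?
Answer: $-28316$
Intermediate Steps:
$W = 2809$ ($W = 53^{2} = 2809$)
$\left(\left(\left(w - 7208\right) + 5852\right) + W\right) - 24262 = \left(\left(\left(-5507 - 7208\right) + 5852\right) + 2809\right) - 24262 = \left(\left(-12715 + 5852\right) + 2809\right) - 24262 = \left(-6863 + 2809\right) - 24262 = -4054 - 24262 = -28316$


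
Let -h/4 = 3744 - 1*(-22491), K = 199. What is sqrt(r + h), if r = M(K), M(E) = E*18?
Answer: 3*I*sqrt(11262) ≈ 318.37*I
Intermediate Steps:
h = -104940 (h = -4*(3744 - 1*(-22491)) = -4*(3744 + 22491) = -4*26235 = -104940)
M(E) = 18*E
r = 3582 (r = 18*199 = 3582)
sqrt(r + h) = sqrt(3582 - 104940) = sqrt(-101358) = 3*I*sqrt(11262)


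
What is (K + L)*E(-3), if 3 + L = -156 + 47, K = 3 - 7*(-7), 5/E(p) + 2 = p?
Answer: 60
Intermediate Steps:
E(p) = 5/(-2 + p)
K = 52 (K = 3 + 49 = 52)
L = -112 (L = -3 + (-156 + 47) = -3 - 109 = -112)
(K + L)*E(-3) = (52 - 112)*(5/(-2 - 3)) = -300/(-5) = -300*(-1)/5 = -60*(-1) = 60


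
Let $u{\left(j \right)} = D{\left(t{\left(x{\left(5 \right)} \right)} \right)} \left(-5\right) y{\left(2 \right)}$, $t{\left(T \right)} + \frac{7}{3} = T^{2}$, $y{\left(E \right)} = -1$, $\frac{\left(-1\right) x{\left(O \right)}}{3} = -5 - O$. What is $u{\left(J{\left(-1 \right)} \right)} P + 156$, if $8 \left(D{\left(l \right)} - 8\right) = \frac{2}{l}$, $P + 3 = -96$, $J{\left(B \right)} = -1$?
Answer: $- \frac{40978173}{10772} \approx -3804.1$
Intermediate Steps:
$x{\left(O \right)} = 15 + 3 O$ ($x{\left(O \right)} = - 3 \left(-5 - O\right) = 15 + 3 O$)
$P = -99$ ($P = -3 - 96 = -99$)
$t{\left(T \right)} = - \frac{7}{3} + T^{2}$
$D{\left(l \right)} = 8 + \frac{1}{4 l}$ ($D{\left(l \right)} = 8 + \frac{2 \frac{1}{l}}{8} = 8 + \frac{1}{4 l}$)
$u{\left(j \right)} = \frac{430895}{10772}$ ($u{\left(j \right)} = \left(8 + \frac{1}{4 \left(- \frac{7}{3} + \left(15 + 3 \cdot 5\right)^{2}\right)}\right) \left(-5\right) \left(-1\right) = \left(8 + \frac{1}{4 \left(- \frac{7}{3} + \left(15 + 15\right)^{2}\right)}\right) \left(-5\right) \left(-1\right) = \left(8 + \frac{1}{4 \left(- \frac{7}{3} + 30^{2}\right)}\right) \left(-5\right) \left(-1\right) = \left(8 + \frac{1}{4 \left(- \frac{7}{3} + 900\right)}\right) \left(-5\right) \left(-1\right) = \left(8 + \frac{1}{4 \cdot \frac{2693}{3}}\right) \left(-5\right) \left(-1\right) = \left(8 + \frac{1}{4} \cdot \frac{3}{2693}\right) \left(-5\right) \left(-1\right) = \left(8 + \frac{3}{10772}\right) \left(-5\right) \left(-1\right) = \frac{86179}{10772} \left(-5\right) \left(-1\right) = \left(- \frac{430895}{10772}\right) \left(-1\right) = \frac{430895}{10772}$)
$u{\left(J{\left(-1 \right)} \right)} P + 156 = \frac{430895}{10772} \left(-99\right) + 156 = - \frac{42658605}{10772} + 156 = - \frac{40978173}{10772}$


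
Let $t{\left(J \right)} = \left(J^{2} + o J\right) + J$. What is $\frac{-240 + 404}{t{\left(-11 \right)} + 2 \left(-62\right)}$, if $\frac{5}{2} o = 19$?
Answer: $- \frac{205}{122} \approx -1.6803$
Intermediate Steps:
$o = \frac{38}{5}$ ($o = \frac{2}{5} \cdot 19 = \frac{38}{5} \approx 7.6$)
$t{\left(J \right)} = J^{2} + \frac{43 J}{5}$ ($t{\left(J \right)} = \left(J^{2} + \frac{38 J}{5}\right) + J = J^{2} + \frac{43 J}{5}$)
$\frac{-240 + 404}{t{\left(-11 \right)} + 2 \left(-62\right)} = \frac{-240 + 404}{\frac{1}{5} \left(-11\right) \left(43 + 5 \left(-11\right)\right) + 2 \left(-62\right)} = \frac{164}{\frac{1}{5} \left(-11\right) \left(43 - 55\right) - 124} = \frac{164}{\frac{1}{5} \left(-11\right) \left(-12\right) - 124} = \frac{164}{\frac{132}{5} - 124} = \frac{164}{- \frac{488}{5}} = 164 \left(- \frac{5}{488}\right) = - \frac{205}{122}$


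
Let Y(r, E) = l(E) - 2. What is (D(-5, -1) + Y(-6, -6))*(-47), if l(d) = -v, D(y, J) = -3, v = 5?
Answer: 470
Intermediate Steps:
l(d) = -5 (l(d) = -1*5 = -5)
Y(r, E) = -7 (Y(r, E) = -5 - 2 = -7)
(D(-5, -1) + Y(-6, -6))*(-47) = (-3 - 7)*(-47) = -10*(-47) = 470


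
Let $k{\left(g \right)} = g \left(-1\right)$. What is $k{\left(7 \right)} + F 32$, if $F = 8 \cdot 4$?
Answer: $1017$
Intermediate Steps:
$k{\left(g \right)} = - g$
$F = 32$
$k{\left(7 \right)} + F 32 = \left(-1\right) 7 + 32 \cdot 32 = -7 + 1024 = 1017$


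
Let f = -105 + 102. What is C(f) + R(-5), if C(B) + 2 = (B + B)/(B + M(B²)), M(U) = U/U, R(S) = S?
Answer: -4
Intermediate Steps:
M(U) = 1
f = -3
C(B) = -2 + 2*B/(1 + B) (C(B) = -2 + (B + B)/(B + 1) = -2 + (2*B)/(1 + B) = -2 + 2*B/(1 + B))
C(f) + R(-5) = -2/(1 - 3) - 5 = -2/(-2) - 5 = -2*(-½) - 5 = 1 - 5 = -4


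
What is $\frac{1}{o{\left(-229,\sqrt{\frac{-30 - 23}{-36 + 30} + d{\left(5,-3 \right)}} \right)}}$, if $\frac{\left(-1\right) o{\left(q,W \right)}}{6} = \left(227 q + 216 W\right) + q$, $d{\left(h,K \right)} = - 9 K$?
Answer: $\frac{4351}{1362210552} + \frac{\sqrt{1290}}{454070184} \approx 3.2732 \cdot 10^{-6}$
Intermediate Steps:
$o{\left(q,W \right)} = - 1368 q - 1296 W$ ($o{\left(q,W \right)} = - 6 \left(\left(227 q + 216 W\right) + q\right) = - 6 \left(\left(216 W + 227 q\right) + q\right) = - 6 \left(216 W + 228 q\right) = - 1368 q - 1296 W$)
$\frac{1}{o{\left(-229,\sqrt{\frac{-30 - 23}{-36 + 30} + d{\left(5,-3 \right)}} \right)}} = \frac{1}{\left(-1368\right) \left(-229\right) - 1296 \sqrt{\frac{-30 - 23}{-36 + 30} - -27}} = \frac{1}{313272 - 1296 \sqrt{- \frac{53}{-6} + 27}} = \frac{1}{313272 - 1296 \sqrt{\left(-53\right) \left(- \frac{1}{6}\right) + 27}} = \frac{1}{313272 - 1296 \sqrt{\frac{53}{6} + 27}} = \frac{1}{313272 - 1296 \sqrt{\frac{215}{6}}} = \frac{1}{313272 - 1296 \frac{\sqrt{1290}}{6}} = \frac{1}{313272 - 216 \sqrt{1290}}$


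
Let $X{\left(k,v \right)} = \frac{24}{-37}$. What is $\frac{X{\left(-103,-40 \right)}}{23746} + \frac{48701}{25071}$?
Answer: $\frac{21394097149}{11013715371} \approx 1.9425$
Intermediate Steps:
$X{\left(k,v \right)} = - \frac{24}{37}$ ($X{\left(k,v \right)} = 24 \left(- \frac{1}{37}\right) = - \frac{24}{37}$)
$\frac{X{\left(-103,-40 \right)}}{23746} + \frac{48701}{25071} = - \frac{24}{37 \cdot 23746} + \frac{48701}{25071} = \left(- \frac{24}{37}\right) \frac{1}{23746} + 48701 \cdot \frac{1}{25071} = - \frac{12}{439301} + \frac{48701}{25071} = \frac{21394097149}{11013715371}$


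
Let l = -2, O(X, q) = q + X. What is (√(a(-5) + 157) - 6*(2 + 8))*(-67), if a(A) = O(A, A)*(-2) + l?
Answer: 4020 - 335*√7 ≈ 3133.7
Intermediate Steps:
O(X, q) = X + q
a(A) = -2 - 4*A (a(A) = (A + A)*(-2) - 2 = (2*A)*(-2) - 2 = -4*A - 2 = -2 - 4*A)
(√(a(-5) + 157) - 6*(2 + 8))*(-67) = (√((-2 - 4*(-5)) + 157) - 6*(2 + 8))*(-67) = (√((-2 + 20) + 157) - 6*10)*(-67) = (√(18 + 157) - 60)*(-67) = (√175 - 60)*(-67) = (5*√7 - 60)*(-67) = (-60 + 5*√7)*(-67) = 4020 - 335*√7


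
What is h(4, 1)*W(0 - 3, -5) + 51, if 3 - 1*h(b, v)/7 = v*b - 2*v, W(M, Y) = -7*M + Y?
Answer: 163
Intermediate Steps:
W(M, Y) = Y - 7*M
h(b, v) = 21 + 14*v - 7*b*v (h(b, v) = 21 - 7*(v*b - 2*v) = 21 - 7*(b*v - 2*v) = 21 - 7*(-2*v + b*v) = 21 + (14*v - 7*b*v) = 21 + 14*v - 7*b*v)
h(4, 1)*W(0 - 3, -5) + 51 = (21 + 14*1 - 7*4*1)*(-5 - 7*(0 - 3)) + 51 = (21 + 14 - 28)*(-5 - 7*(-3)) + 51 = 7*(-5 + 21) + 51 = 7*16 + 51 = 112 + 51 = 163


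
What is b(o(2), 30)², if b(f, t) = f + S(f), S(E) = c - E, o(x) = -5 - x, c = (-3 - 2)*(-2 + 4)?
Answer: 100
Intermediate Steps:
c = -10 (c = -5*2 = -10)
S(E) = -10 - E
b(f, t) = -10 (b(f, t) = f + (-10 - f) = -10)
b(o(2), 30)² = (-10)² = 100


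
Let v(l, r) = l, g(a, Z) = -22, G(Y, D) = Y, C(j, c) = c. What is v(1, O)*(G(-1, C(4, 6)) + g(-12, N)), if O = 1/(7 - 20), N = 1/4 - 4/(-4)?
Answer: -23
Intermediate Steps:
N = 5/4 (N = 1*(¼) - 4*(-¼) = ¼ + 1 = 5/4 ≈ 1.2500)
O = -1/13 (O = 1/(-13) = -1/13 ≈ -0.076923)
v(1, O)*(G(-1, C(4, 6)) + g(-12, N)) = 1*(-1 - 22) = 1*(-23) = -23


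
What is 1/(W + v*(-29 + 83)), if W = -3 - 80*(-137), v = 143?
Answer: 1/18679 ≈ 5.3536e-5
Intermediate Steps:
W = 10957 (W = -3 + 10960 = 10957)
1/(W + v*(-29 + 83)) = 1/(10957 + 143*(-29 + 83)) = 1/(10957 + 143*54) = 1/(10957 + 7722) = 1/18679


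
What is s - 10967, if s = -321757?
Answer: -332724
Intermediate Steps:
s - 10967 = -321757 - 10967 = -332724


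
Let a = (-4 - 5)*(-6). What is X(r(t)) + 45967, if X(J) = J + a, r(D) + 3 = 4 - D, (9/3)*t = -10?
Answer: 138076/3 ≈ 46025.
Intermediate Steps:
t = -10/3 (t = (⅓)*(-10) = -10/3 ≈ -3.3333)
r(D) = 1 - D (r(D) = -3 + (4 - D) = 1 - D)
a = 54 (a = -9*(-6) = 54)
X(J) = 54 + J (X(J) = J + 54 = 54 + J)
X(r(t)) + 45967 = (54 + (1 - 1*(-10/3))) + 45967 = (54 + (1 + 10/3)) + 45967 = (54 + 13/3) + 45967 = 175/3 + 45967 = 138076/3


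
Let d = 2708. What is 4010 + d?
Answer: 6718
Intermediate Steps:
4010 + d = 4010 + 2708 = 6718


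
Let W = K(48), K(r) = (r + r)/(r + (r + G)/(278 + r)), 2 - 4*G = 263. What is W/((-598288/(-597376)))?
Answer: 1557956608/779307513 ≈ 1.9992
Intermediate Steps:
G = -261/4 (G = 1/2 - 1/4*263 = 1/2 - 263/4 = -261/4 ≈ -65.250)
K(r) = 2*r/(r + (-261/4 + r)/(278 + r)) (K(r) = (r + r)/(r + (r - 261/4)/(278 + r)) = (2*r)/(r + (-261/4 + r)/(278 + r)) = 2*r/(r + (-261/4 + r)/(278 + r)))
W = 41728/20841 (W = 8*48*(278 + 48)/(-261 + 4*48**2 + 1116*48) = 8*48*326/(-261 + 4*2304 + 53568) = 8*48*326/(-261 + 9216 + 53568) = 8*48*326/62523 = 8*48*(1/62523)*326 = 41728/20841 ≈ 2.0022)
W/((-598288/(-597376))) = 41728/(20841*((-598288/(-597376)))) = 41728/(20841*((-598288*(-1/597376)))) = 41728/(20841*(37393/37336)) = (41728/20841)*(37336/37393) = 1557956608/779307513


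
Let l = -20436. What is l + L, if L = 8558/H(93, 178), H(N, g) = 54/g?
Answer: 209890/27 ≈ 7773.7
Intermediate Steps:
L = 761662/27 (L = 8558/((54/178)) = 8558/((54*(1/178))) = 8558/(27/89) = 8558*(89/27) = 761662/27 ≈ 28210.)
l + L = -20436 + 761662/27 = 209890/27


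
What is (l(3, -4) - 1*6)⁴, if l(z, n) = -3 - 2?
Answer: 14641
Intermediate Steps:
l(z, n) = -5
(l(3, -4) - 1*6)⁴ = (-5 - 1*6)⁴ = (-5 - 6)⁴ = (-11)⁴ = 14641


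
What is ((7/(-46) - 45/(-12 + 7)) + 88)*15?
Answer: 66825/46 ≈ 1452.7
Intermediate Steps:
((7/(-46) - 45/(-12 + 7)) + 88)*15 = ((7*(-1/46) - 45/(-5)) + 88)*15 = ((-7/46 - 45*(-⅕)) + 88)*15 = ((-7/46 + 9) + 88)*15 = (407/46 + 88)*15 = (4455/46)*15 = 66825/46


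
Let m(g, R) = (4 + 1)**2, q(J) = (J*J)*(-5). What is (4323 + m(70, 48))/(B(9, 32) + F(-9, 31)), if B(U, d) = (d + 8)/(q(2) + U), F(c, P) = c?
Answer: -47828/139 ≈ -344.09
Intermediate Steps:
q(J) = -5*J**2 (q(J) = J**2*(-5) = -5*J**2)
m(g, R) = 25 (m(g, R) = 5**2 = 25)
B(U, d) = (8 + d)/(-20 + U) (B(U, d) = (d + 8)/(-5*2**2 + U) = (8 + d)/(-5*4 + U) = (8 + d)/(-20 + U))
(4323 + m(70, 48))/(B(9, 32) + F(-9, 31)) = (4323 + 25)/((8 + 32)/(-20 + 9) - 9) = 4348/(40/(-11) - 9) = 4348/(-1/11*40 - 9) = 4348/(-40/11 - 9) = 4348/(-139/11) = 4348*(-11/139) = -47828/139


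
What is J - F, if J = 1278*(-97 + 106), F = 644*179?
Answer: -103774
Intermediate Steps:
F = 115276
J = 11502 (J = 1278*9 = 11502)
J - F = 11502 - 1*115276 = 11502 - 115276 = -103774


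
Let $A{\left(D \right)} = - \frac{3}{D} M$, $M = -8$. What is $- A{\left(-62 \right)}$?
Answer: $\frac{12}{31} \approx 0.3871$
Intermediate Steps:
$A{\left(D \right)} = \frac{24}{D}$ ($A{\left(D \right)} = - \frac{3}{D} \left(-8\right) = \frac{24}{D}$)
$- A{\left(-62 \right)} = - \frac{24}{-62} = - \frac{24 \left(-1\right)}{62} = \left(-1\right) \left(- \frac{12}{31}\right) = \frac{12}{31}$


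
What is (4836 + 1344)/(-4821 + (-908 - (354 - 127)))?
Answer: -1545/1489 ≈ -1.0376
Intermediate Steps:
(4836 + 1344)/(-4821 + (-908 - (354 - 127))) = 6180/(-4821 + (-908 - 1*227)) = 6180/(-4821 + (-908 - 227)) = 6180/(-4821 - 1135) = 6180/(-5956) = 6180*(-1/5956) = -1545/1489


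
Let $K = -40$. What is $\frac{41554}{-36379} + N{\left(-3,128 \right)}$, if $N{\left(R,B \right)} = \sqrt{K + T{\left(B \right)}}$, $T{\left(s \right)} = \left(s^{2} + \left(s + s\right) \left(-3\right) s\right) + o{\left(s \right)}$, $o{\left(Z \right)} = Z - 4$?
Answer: $- \frac{41554}{36379} + 2 i \sqrt{20459} \approx -1.1423 + 286.07 i$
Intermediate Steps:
$o{\left(Z \right)} = -4 + Z$ ($o{\left(Z \right)} = Z - 4 = -4 + Z$)
$T{\left(s \right)} = -4 + s - 5 s^{2}$ ($T{\left(s \right)} = \left(s^{2} + \left(s + s\right) \left(-3\right) s\right) + \left(-4 + s\right) = \left(s^{2} + 2 s \left(-3\right) s\right) + \left(-4 + s\right) = \left(s^{2} + - 6 s s\right) + \left(-4 + s\right) = \left(s^{2} - 6 s^{2}\right) + \left(-4 + s\right) = - 5 s^{2} + \left(-4 + s\right) = -4 + s - 5 s^{2}$)
$N{\left(R,B \right)} = \sqrt{-44 + B - 5 B^{2}}$ ($N{\left(R,B \right)} = \sqrt{-40 - \left(4 - B + 5 B^{2}\right)} = \sqrt{-44 + B - 5 B^{2}}$)
$\frac{41554}{-36379} + N{\left(-3,128 \right)} = \frac{41554}{-36379} + \sqrt{-44 + 128 - 5 \cdot 128^{2}} = 41554 \left(- \frac{1}{36379}\right) + \sqrt{-44 + 128 - 81920} = - \frac{41554}{36379} + \sqrt{-44 + 128 - 81920} = - \frac{41554}{36379} + \sqrt{-81836} = - \frac{41554}{36379} + 2 i \sqrt{20459}$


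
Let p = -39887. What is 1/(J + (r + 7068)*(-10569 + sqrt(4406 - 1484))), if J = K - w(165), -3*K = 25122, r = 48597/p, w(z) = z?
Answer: -59420728129115474/4438455089066744270092787 - 11243057142753*sqrt(2922)/8876910178133488540185574 ≈ -1.3456e-8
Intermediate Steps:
r = -48597/39887 (r = 48597/(-39887) = 48597*(-1/39887) = -48597/39887 ≈ -1.2184)
K = -8374 (K = -1/3*25122 = -8374)
J = -8539 (J = -8374 - 1*165 = -8374 - 165 = -8539)
1/(J + (r + 7068)*(-10569 + sqrt(4406 - 1484))) = 1/(-8539 + (-48597/39887 + 7068)*(-10569 + sqrt(4406 - 1484))) = 1/(-8539 + 281872719*(-10569 + sqrt(2922))/39887) = 1/(-8539 + (-2979112767111/39887 + 281872719*sqrt(2922)/39887)) = 1/(-2979453362204/39887 + 281872719*sqrt(2922)/39887)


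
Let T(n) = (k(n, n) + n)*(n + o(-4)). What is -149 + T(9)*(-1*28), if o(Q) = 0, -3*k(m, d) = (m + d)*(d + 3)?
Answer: 15727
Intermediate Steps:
k(m, d) = -(3 + d)*(d + m)/3 (k(m, d) = -(m + d)*(d + 3)/3 = -(d + m)*(3 + d)/3 = -(3 + d)*(d + m)/3)
T(n) = n*(-n - 2*n²/3) (T(n) = ((-n - n - n²/3 - n*n/3) + n)*(n + 0) = ((-n - n - n²/3 - n²/3) + n)*n = ((-2*n - 2*n²/3) + n)*n = (-n - 2*n²/3)*n = n*(-n - 2*n²/3))
-149 + T(9)*(-1*28) = -149 + ((⅓)*9²*(-3 - 2*9))*(-1*28) = -149 + ((⅓)*81*(-3 - 18))*(-28) = -149 + ((⅓)*81*(-21))*(-28) = -149 - 567*(-28) = -149 + 15876 = 15727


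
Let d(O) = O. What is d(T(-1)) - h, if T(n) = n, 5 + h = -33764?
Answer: 33768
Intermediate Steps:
h = -33769 (h = -5 - 33764 = -33769)
d(T(-1)) - h = -1 - 1*(-33769) = -1 + 33769 = 33768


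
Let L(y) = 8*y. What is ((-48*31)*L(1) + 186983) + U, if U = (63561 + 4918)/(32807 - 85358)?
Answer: 9200508050/52551 ≈ 1.7508e+5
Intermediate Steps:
U = -68479/52551 (U = 68479/(-52551) = 68479*(-1/52551) = -68479/52551 ≈ -1.3031)
((-48*31)*L(1) + 186983) + U = ((-48*31)*(8*1) + 186983) - 68479/52551 = (-1488*8 + 186983) - 68479/52551 = (-11904 + 186983) - 68479/52551 = 175079 - 68479/52551 = 9200508050/52551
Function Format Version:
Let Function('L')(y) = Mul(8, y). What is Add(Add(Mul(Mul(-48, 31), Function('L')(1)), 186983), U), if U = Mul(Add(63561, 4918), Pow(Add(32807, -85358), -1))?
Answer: Rational(9200508050, 52551) ≈ 1.7508e+5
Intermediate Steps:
U = Rational(-68479, 52551) (U = Mul(68479, Pow(-52551, -1)) = Mul(68479, Rational(-1, 52551)) = Rational(-68479, 52551) ≈ -1.3031)
Add(Add(Mul(Mul(-48, 31), Function('L')(1)), 186983), U) = Add(Add(Mul(Mul(-48, 31), Mul(8, 1)), 186983), Rational(-68479, 52551)) = Add(Add(Mul(-1488, 8), 186983), Rational(-68479, 52551)) = Add(Add(-11904, 186983), Rational(-68479, 52551)) = Add(175079, Rational(-68479, 52551)) = Rational(9200508050, 52551)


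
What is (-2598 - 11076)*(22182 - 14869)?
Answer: -99997962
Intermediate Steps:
(-2598 - 11076)*(22182 - 14869) = -13674*7313 = -99997962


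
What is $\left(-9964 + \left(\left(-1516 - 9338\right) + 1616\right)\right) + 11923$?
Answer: $-7279$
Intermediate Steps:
$\left(-9964 + \left(\left(-1516 - 9338\right) + 1616\right)\right) + 11923 = \left(-9964 + \left(-10854 + 1616\right)\right) + 11923 = \left(-9964 - 9238\right) + 11923 = -19202 + 11923 = -7279$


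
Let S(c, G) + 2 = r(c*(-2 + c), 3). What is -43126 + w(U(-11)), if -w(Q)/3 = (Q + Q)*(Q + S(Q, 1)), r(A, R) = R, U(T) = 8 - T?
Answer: -45406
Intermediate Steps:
S(c, G) = 1 (S(c, G) = -2 + 3 = 1)
w(Q) = -6*Q*(1 + Q) (w(Q) = -3*(Q + Q)*(Q + 1) = -3*2*Q*(1 + Q) = -6*Q*(1 + Q))
-43126 + w(U(-11)) = -43126 - 6*(8 - 1*(-11))*(1 + (8 - 1*(-11))) = -43126 - 6*(8 + 11)*(1 + (8 + 11)) = -43126 - 6*19*(1 + 19) = -43126 - 6*19*20 = -43126 - 2280 = -45406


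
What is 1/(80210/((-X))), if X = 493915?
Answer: -98783/16042 ≈ -6.1578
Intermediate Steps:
1/(80210/((-X))) = 1/(80210/((-1*493915))) = 1/(80210/(-493915)) = 1/(80210*(-1/493915)) = 1/(-16042/98783) = -98783/16042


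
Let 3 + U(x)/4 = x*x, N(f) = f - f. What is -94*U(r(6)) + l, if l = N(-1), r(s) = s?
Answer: -12408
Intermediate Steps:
N(f) = 0
l = 0
U(x) = -12 + 4*x**2 (U(x) = -12 + 4*(x*x) = -12 + 4*x**2)
-94*U(r(6)) + l = -94*(-12 + 4*6**2) + 0 = -94*(-12 + 4*36) + 0 = -94*(-12 + 144) + 0 = -94*132 + 0 = -12408 + 0 = -12408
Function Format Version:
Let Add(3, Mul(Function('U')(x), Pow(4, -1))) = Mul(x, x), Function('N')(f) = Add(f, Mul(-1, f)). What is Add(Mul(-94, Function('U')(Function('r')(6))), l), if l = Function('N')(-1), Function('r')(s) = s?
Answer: -12408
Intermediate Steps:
Function('N')(f) = 0
l = 0
Function('U')(x) = Add(-12, Mul(4, Pow(x, 2))) (Function('U')(x) = Add(-12, Mul(4, Mul(x, x))) = Add(-12, Mul(4, Pow(x, 2))))
Add(Mul(-94, Function('U')(Function('r')(6))), l) = Add(Mul(-94, Add(-12, Mul(4, Pow(6, 2)))), 0) = Add(Mul(-94, Add(-12, Mul(4, 36))), 0) = Add(Mul(-94, Add(-12, 144)), 0) = Add(Mul(-94, 132), 0) = Add(-12408, 0) = -12408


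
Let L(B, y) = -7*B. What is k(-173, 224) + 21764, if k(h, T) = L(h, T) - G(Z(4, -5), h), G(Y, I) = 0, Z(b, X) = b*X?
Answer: 22975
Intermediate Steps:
Z(b, X) = X*b
k(h, T) = -7*h (k(h, T) = -7*h - 1*0 = -7*h + 0 = -7*h)
k(-173, 224) + 21764 = -7*(-173) + 21764 = 1211 + 21764 = 22975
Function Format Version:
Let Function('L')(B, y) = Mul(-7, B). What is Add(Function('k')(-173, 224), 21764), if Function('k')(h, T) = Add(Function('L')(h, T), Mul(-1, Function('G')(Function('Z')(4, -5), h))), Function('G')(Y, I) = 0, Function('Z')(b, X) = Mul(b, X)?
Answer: 22975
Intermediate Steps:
Function('Z')(b, X) = Mul(X, b)
Function('k')(h, T) = Mul(-7, h) (Function('k')(h, T) = Add(Mul(-7, h), Mul(-1, 0)) = Add(Mul(-7, h), 0) = Mul(-7, h))
Add(Function('k')(-173, 224), 21764) = Add(Mul(-7, -173), 21764) = Add(1211, 21764) = 22975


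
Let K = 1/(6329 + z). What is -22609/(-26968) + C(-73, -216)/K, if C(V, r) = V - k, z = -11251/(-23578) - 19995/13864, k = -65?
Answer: -27891760949754215/550965328216 ≈ -50623.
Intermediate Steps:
z = -157729123/163442696 (z = -11251*(-1/23578) - 19995*1/13864 = 11251/23578 - 19995/13864 = -157729123/163442696 ≈ -0.96504)
C(V, r) = 65 + V (C(V, r) = V - 1*(-65) = V + 65 = 65 + V)
K = 163442696/1034271093861 (K = 1/(6329 - 157729123/163442696) = 1/(1034271093861/163442696) = 163442696/1034271093861 ≈ 0.00015803)
-22609/(-26968) + C(-73, -216)/K = -22609/(-26968) + (65 - 73)/(163442696/1034271093861) = -22609*(-1/26968) - 8*1034271093861/163442696 = 22609/26968 - 1034271093861/20430337 = -27891760949754215/550965328216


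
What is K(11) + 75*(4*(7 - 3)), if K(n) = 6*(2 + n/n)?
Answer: 1218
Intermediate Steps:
K(n) = 18 (K(n) = 6*(2 + 1) = 6*3 = 18)
K(11) + 75*(4*(7 - 3)) = 18 + 75*(4*(7 - 3)) = 18 + 75*(4*4) = 18 + 75*16 = 18 + 1200 = 1218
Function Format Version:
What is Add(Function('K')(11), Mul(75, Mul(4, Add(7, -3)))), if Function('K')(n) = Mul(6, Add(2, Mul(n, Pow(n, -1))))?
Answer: 1218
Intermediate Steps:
Function('K')(n) = 18 (Function('K')(n) = Mul(6, Add(2, 1)) = Mul(6, 3) = 18)
Add(Function('K')(11), Mul(75, Mul(4, Add(7, -3)))) = Add(18, Mul(75, Mul(4, Add(7, -3)))) = Add(18, Mul(75, Mul(4, 4))) = Add(18, Mul(75, 16)) = Add(18, 1200) = 1218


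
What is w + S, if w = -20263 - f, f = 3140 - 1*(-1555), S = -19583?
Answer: -44541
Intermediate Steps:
f = 4695 (f = 3140 + 1555 = 4695)
w = -24958 (w = -20263 - 1*4695 = -20263 - 4695 = -24958)
w + S = -24958 - 19583 = -44541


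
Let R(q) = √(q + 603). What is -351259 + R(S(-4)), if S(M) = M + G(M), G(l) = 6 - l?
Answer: -351259 + √609 ≈ -3.5123e+5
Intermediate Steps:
S(M) = 6 (S(M) = M + (6 - M) = 6)
R(q) = √(603 + q)
-351259 + R(S(-4)) = -351259 + √(603 + 6) = -351259 + √609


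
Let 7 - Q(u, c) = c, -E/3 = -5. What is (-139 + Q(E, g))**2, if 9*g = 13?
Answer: 1442401/81 ≈ 17807.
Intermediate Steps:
g = 13/9 (g = (1/9)*13 = 13/9 ≈ 1.4444)
E = 15 (E = -3*(-5) = 15)
Q(u, c) = 7 - c
(-139 + Q(E, g))**2 = (-139 + (7 - 1*13/9))**2 = (-139 + (7 - 13/9))**2 = (-139 + 50/9)**2 = (-1201/9)**2 = 1442401/81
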